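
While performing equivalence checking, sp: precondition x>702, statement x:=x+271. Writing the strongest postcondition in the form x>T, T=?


Formula: sp(P, x:=E) = exists old_x. (x = E[old_x/x]) AND P[old_x/x] (old_x is the value of x before the assignment; eliminate old_x by solving x = E[old_x/x] for old_x)
Step 1: Precondition P: x>702, i.e. old_x > 702
Step 2: Assignment gives x = old_x + 271, so old_x = x - 271
Step 3: Substitute into P: x - 271 > 702
Step 4: Simplify: x > 702+271 = 973

973


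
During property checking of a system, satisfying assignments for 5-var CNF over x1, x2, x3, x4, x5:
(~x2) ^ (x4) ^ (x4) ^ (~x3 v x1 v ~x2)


CNF with 4 clauses over 5 vars (32 assignments).
An assignment satisfies CNF iff every clause has >=1 true literal.
Check each row (bits = x1,x2,x3,x4,x5; clause T/F shown):
  row 0 [00000]: clauses=TFFT -> 0
  row 1 [00001]: clauses=TFFT -> 0
  row 2 [00010]: clauses=TTTT -> 1
  row 3 [00011]: clauses=TTTT -> 1
  row 4 [00100]: clauses=TFFT -> 0
  row 5 [00101]: clauses=TFFT -> 0
  row 6 [00110]: clauses=TTTT -> 1
  row 7 [00111]: clauses=TTTT -> 1
  row 8 [01000]: clauses=FFFT -> 0
  row 9 [01001]: clauses=FFFT -> 0
  row 10 [01010]: clauses=FTTT -> 0
  row 11 [01011]: clauses=FTTT -> 0
  row 12 [01100]: clauses=FFFF -> 0
  row 13 [01101]: clauses=FFFF -> 0
  row 14 [01110]: clauses=FTTF -> 0
  row 15 [01111]: clauses=FTTF -> 0
  row 16 [10000]: clauses=TFFT -> 0
  row 17 [10001]: clauses=TFFT -> 0
  row 18 [10010]: clauses=TTTT -> 1
  row 19 [10011]: clauses=TTTT -> 1
  row 20 [10100]: clauses=TFFT -> 0
  row 21 [10101]: clauses=TFFT -> 0
  row 22 [10110]: clauses=TTTT -> 1
  row 23 [10111]: clauses=TTTT -> 1
  row 24 [11000]: clauses=FFFT -> 0
  row 25 [11001]: clauses=FFFT -> 0
  row 26 [11010]: clauses=FTTT -> 0
  row 27 [11011]: clauses=FTTT -> 0
  row 28 [11100]: clauses=FFFT -> 0
  row 29 [11101]: clauses=FFFT -> 0
  row 30 [11110]: clauses=FTTT -> 0
  row 31 [11111]: clauses=FTTT -> 0
Full result column, 8 rows per line (x1,x2 fixed per line; x3,x4,x5 runs 000..111 left to right):
  rows 0-7 [x1,x2=00]: 00110011  (ones: 4)
  rows 8-15 [x1,x2=01]: 00000000  (ones: 0)
  rows 16-23 [x1,x2=10]: 00110011  (ones: 4)
  rows 24-31 [x1,x2=11]: 00000000  (ones: 0)
Satisfying assignments = 4+0+4+0 = 8

8


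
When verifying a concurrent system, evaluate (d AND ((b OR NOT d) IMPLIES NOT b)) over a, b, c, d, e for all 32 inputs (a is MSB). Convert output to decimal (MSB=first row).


Formula: (d AND ((b OR NOT d) IMPLIES NOT b)) over a, b, c, d, e (32 rows)
Evaluate each row (bits = a,b,c,d,e, MSB first):
  row 0 [00000]: (0 AND ((0 OR NOT 0) IMPLIES NOT 0)) -> 0
  row 1 [00001]: (0 AND ((0 OR NOT 0) IMPLIES NOT 0)) -> 0
  row 2 [00010]: (1 AND ((0 OR NOT 1) IMPLIES NOT 0)) -> 1
  row 3 [00011]: (1 AND ((0 OR NOT 1) IMPLIES NOT 0)) -> 1
  row 4 [00100]: (0 AND ((0 OR NOT 0) IMPLIES NOT 0)) -> 0
  row 5 [00101]: (0 AND ((0 OR NOT 0) IMPLIES NOT 0)) -> 0
  row 6 [00110]: (1 AND ((0 OR NOT 1) IMPLIES NOT 0)) -> 1
  row 7 [00111]: (1 AND ((0 OR NOT 1) IMPLIES NOT 0)) -> 1
  row 8 [01000]: (0 AND ((1 OR NOT 0) IMPLIES NOT 1)) -> 0
  row 9 [01001]: (0 AND ((1 OR NOT 0) IMPLIES NOT 1)) -> 0
  row 10 [01010]: (1 AND ((1 OR NOT 1) IMPLIES NOT 1)) -> 0
  row 11 [01011]: (1 AND ((1 OR NOT 1) IMPLIES NOT 1)) -> 0
  row 12 [01100]: (0 AND ((1 OR NOT 0) IMPLIES NOT 1)) -> 0
  row 13 [01101]: (0 AND ((1 OR NOT 0) IMPLIES NOT 1)) -> 0
  row 14 [01110]: (1 AND ((1 OR NOT 1) IMPLIES NOT 1)) -> 0
  row 15 [01111]: (1 AND ((1 OR NOT 1) IMPLIES NOT 1)) -> 0
  row 16 [10000]: (0 AND ((0 OR NOT 0) IMPLIES NOT 0)) -> 0
  row 17 [10001]: (0 AND ((0 OR NOT 0) IMPLIES NOT 0)) -> 0
  row 18 [10010]: (1 AND ((0 OR NOT 1) IMPLIES NOT 0)) -> 1
  row 19 [10011]: (1 AND ((0 OR NOT 1) IMPLIES NOT 0)) -> 1
  row 20 [10100]: (0 AND ((0 OR NOT 0) IMPLIES NOT 0)) -> 0
  row 21 [10101]: (0 AND ((0 OR NOT 0) IMPLIES NOT 0)) -> 0
  row 22 [10110]: (1 AND ((0 OR NOT 1) IMPLIES NOT 0)) -> 1
  row 23 [10111]: (1 AND ((0 OR NOT 1) IMPLIES NOT 0)) -> 1
  row 24 [11000]: (0 AND ((1 OR NOT 0) IMPLIES NOT 1)) -> 0
  row 25 [11001]: (0 AND ((1 OR NOT 0) IMPLIES NOT 1)) -> 0
  row 26 [11010]: (1 AND ((1 OR NOT 1) IMPLIES NOT 1)) -> 0
  row 27 [11011]: (1 AND ((1 OR NOT 1) IMPLIES NOT 1)) -> 0
  row 28 [11100]: (0 AND ((1 OR NOT 0) IMPLIES NOT 1)) -> 0
  row 29 [11101]: (0 AND ((1 OR NOT 0) IMPLIES NOT 1)) -> 0
  row 30 [11110]: (1 AND ((1 OR NOT 1) IMPLIES NOT 1)) -> 0
  row 31 [11111]: (1 AND ((1 OR NOT 1) IMPLIES NOT 1)) -> 0
Full result column, 4 rows per line (a,b,c fixed per line; d,e runs 00..11 left to right):
  rows 0-3 [a,b,c=000]: 0011  = hex 3
  rows 4-7 [a,b,c=001]: 0011  = hex 3
  rows 8-11 [a,b,c=010]: 0000  = hex 0
  rows 12-15 [a,b,c=011]: 0000  = hex 0
  rows 16-19 [a,b,c=100]: 0011  = hex 3
  rows 20-23 [a,b,c=101]: 0011  = hex 3
  rows 24-27 [a,b,c=110]: 0000  = hex 0
  rows 28-31 [a,b,c=111]: 0000  = hex 0
Output column (row 0 .. row 31) = 00110011000000000011001100000000
Output column grouped in 4s = 0011 0011 0000 0000 0011 0011 0000 0000 = 0x33003300
Convert to decimal digit by digit (value = value*16 + digit):
  3 -> 3
  3*16 + 3 = 51
  51*16 + 0 = 816
  816*16 + 0 = 13056
  13056*16 + 3 = 208899
  208899*16 + 3 = 3342387
  3342387*16 + 0 = 53478192
  53478192*16 + 0 = 855651072
Decimal = 855651072

855651072


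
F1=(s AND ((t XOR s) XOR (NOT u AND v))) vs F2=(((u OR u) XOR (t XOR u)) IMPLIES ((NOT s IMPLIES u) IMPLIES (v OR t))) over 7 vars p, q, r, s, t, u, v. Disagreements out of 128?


F1 = (s AND ((t XOR s) XOR (NOT u AND v)))
F2 = (((u OR u) XOR (t XOR u)) IMPLIES ((NOT s IMPLIES u) IMPLIES (v OR t)))
Evaluate both on each of 128 rows (bits = p,q,r,s,t,u,v):
  row 0 [0000000]: F1=0 F2=1 (differ) -> 1
  row 1 [0000001]: F1=0 F2=1 (differ) -> 1
  row 2 [0000010]: F1=0 F2=1 (differ) -> 1
  row 3 [0000011]: F1=0 F2=1 (differ) -> 1
  row 4 [0000100]: F1=0 F2=1 (differ) -> 1
  (every remaining row is evaluated the same way; all 128 results are listed next)
Full result column, 8 rows per line (p,q,r,s fixed per line; t,u,v runs 000..111 left to right):
  rows 0-7 [p,q,r,s=0000]: 11111111  (ones: 8)
  rows 8-15 [p,q,r,s=0001]: 01001011  (ones: 4)
  rows 16-23 [p,q,r,s=0010]: 11111111  (ones: 8)
  rows 24-31 [p,q,r,s=0011]: 01001011  (ones: 4)
  rows 32-39 [p,q,r,s=0100]: 11111111  (ones: 8)
  rows 40-47 [p,q,r,s=0101]: 01001011  (ones: 4)
  rows 48-55 [p,q,r,s=0110]: 11111111  (ones: 8)
  rows 56-63 [p,q,r,s=0111]: 01001011  (ones: 4)
  rows 64-71 [p,q,r,s=1000]: 11111111  (ones: 8)
  rows 72-79 [p,q,r,s=1001]: 01001011  (ones: 4)
  rows 80-87 [p,q,r,s=1010]: 11111111  (ones: 8)
  rows 88-95 [p,q,r,s=1011]: 01001011  (ones: 4)
  rows 96-103 [p,q,r,s=1100]: 11111111  (ones: 8)
  rows 104-111 [p,q,r,s=1101]: 01001011  (ones: 4)
  rows 112-119 [p,q,r,s=1110]: 11111111  (ones: 8)
  rows 120-127 [p,q,r,s=1111]: 01001011  (ones: 4)
Disagreements = 8+4+8+4+8+4+8+4+8+4+8+4+8+4+8+4 = 96

96


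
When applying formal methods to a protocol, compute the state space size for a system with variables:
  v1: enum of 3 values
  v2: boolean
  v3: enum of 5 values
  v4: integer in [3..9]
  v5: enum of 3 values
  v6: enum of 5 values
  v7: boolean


State space = product of domain sizes of all variables.
Domain sizes:
  v1 (enum of 3 values): 3
  v2 (boolean): 2
  v3 (enum of 5 values): 5
  v4 (integer in [3..9]): 7
  v5 (enum of 3 values): 3
  v6 (enum of 5 values): 5
  v7 (boolean): 2
Product = 3 * 2 * 5 * 7 * 3 * 5 * 2 = 6300

6300


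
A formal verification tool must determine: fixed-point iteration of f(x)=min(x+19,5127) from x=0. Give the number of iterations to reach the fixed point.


Step 1: x=0, cap=5127, increment=19
Step 2: x grows by 19 each step until capped at 5127; fixed point is x=5127
Step 3: iterations = ceil(5127/19) = 270

270


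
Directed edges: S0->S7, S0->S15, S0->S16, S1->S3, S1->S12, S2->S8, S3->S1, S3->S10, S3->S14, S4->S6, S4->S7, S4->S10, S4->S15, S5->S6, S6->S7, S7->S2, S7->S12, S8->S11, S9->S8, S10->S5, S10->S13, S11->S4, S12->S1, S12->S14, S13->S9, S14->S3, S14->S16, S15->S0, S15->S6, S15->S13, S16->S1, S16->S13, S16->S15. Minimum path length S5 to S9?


BFS layer-by-layer from S5:
  dist 0: {S5}
  dist 1: {S6}
  dist 2: {S7}
  dist 3: {S2, S12}
  dist 4: {S1, S8, S14}
  dist 5: {S3, S11, S16}
  dist 6: {S4, S10, S13, S15}
  dist 7: {S0, S9}
  -> S9 reached at distance 7
Shortest path length = 7

7


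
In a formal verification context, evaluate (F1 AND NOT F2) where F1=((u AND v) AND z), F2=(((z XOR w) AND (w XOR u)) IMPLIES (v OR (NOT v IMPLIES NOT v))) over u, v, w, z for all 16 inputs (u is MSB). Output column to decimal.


F1 = ((u AND v) AND z)
F2 = (((z XOR w) AND (w XOR u)) IMPLIES (v OR (NOT v IMPLIES NOT v)))
Counterexample to F1=>F2 is where F1=1 and F2=0.
Evaluate each row (bits = u,v,w,z, MSB first):
  row 0 [0000]: F1=0 F2=1 -> F1&~F2 -> 0
  row 1 [0001]: F1=0 F2=1 -> F1&~F2 -> 0
  row 2 [0010]: F1=0 F2=1 -> F1&~F2 -> 0
  row 3 [0011]: F1=0 F2=1 -> F1&~F2 -> 0
  row 4 [0100]: F1=0 F2=1 -> F1&~F2 -> 0
  row 5 [0101]: F1=0 F2=1 -> F1&~F2 -> 0
  row 6 [0110]: F1=0 F2=1 -> F1&~F2 -> 0
  row 7 [0111]: F1=0 F2=1 -> F1&~F2 -> 0
  row 8 [1000]: F1=0 F2=1 -> F1&~F2 -> 0
  row 9 [1001]: F1=0 F2=1 -> F1&~F2 -> 0
  row 10 [1010]: F1=0 F2=1 -> F1&~F2 -> 0
  row 11 [1011]: F1=0 F2=1 -> F1&~F2 -> 0
  row 12 [1100]: F1=0 F2=1 -> F1&~F2 -> 0
  row 13 [1101]: F1=1 F2=1 -> F1&~F2 -> 0
  row 14 [1110]: F1=0 F2=1 -> F1&~F2 -> 0
  row 15 [1111]: F1=1 F2=1 -> F1&~F2 -> 0
Full result column, 4 rows per line (u,v fixed per line; w,z runs 00..11 left to right):
  rows 0-3 [u,v=00]: 0000  = hex 0
  rows 4-7 [u,v=01]: 0000  = hex 0
  rows 8-11 [u,v=10]: 0000  = hex 0
  rows 12-15 [u,v=11]: 0000  = hex 0
Counterexample vector (row 0 .. row 15) = 0000000000000000
Output column grouped in 4s = 0000 0000 0000 0000 = 0x0000
Convert to decimal digit by digit (value = value*16 + digit):
  0 -> 0
  0*16 + 0 = 0
  0*16 + 0 = 0
  0*16 + 0 = 0
Decimal = 0

0


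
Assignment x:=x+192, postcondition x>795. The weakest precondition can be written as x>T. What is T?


Formula: wp(x:=E, P) = P[E/x] (substitute E for x in postcondition)
Step 1: Postcondition: x>795
Step 2: Substitute x+192 for x: x+192>795
Step 3: Solve for x: x > 795-192 = 603

603


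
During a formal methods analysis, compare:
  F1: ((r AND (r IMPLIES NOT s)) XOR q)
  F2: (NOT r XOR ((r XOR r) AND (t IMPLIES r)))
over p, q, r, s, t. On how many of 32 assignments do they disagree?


F1 = ((r AND (r IMPLIES NOT s)) XOR q)
F2 = (NOT r XOR ((r XOR r) AND (t IMPLIES r)))
Evaluate both on each of 32 rows (bits = p,q,r,s,t):
  row 0 [00000]: F1=0 F2=1 (differ) -> 1
  row 1 [00001]: F1=0 F2=1 (differ) -> 1
  row 2 [00010]: F1=0 F2=1 (differ) -> 1
  row 3 [00011]: F1=0 F2=1 (differ) -> 1
  row 4 [00100]: F1=1 F2=0 (differ) -> 1
  row 5 [00101]: F1=1 F2=0 (differ) -> 1
  row 6 [00110]: F1=0 F2=0 -> 0
  row 7 [00111]: F1=0 F2=0 -> 0
  row 8 [01000]: F1=1 F2=1 -> 0
  row 9 [01001]: F1=1 F2=1 -> 0
  row 10 [01010]: F1=1 F2=1 -> 0
  row 11 [01011]: F1=1 F2=1 -> 0
  row 12 [01100]: F1=0 F2=0 -> 0
  row 13 [01101]: F1=0 F2=0 -> 0
  row 14 [01110]: F1=1 F2=0 (differ) -> 1
  row 15 [01111]: F1=1 F2=0 (differ) -> 1
  row 16 [10000]: F1=0 F2=1 (differ) -> 1
  row 17 [10001]: F1=0 F2=1 (differ) -> 1
  row 18 [10010]: F1=0 F2=1 (differ) -> 1
  row 19 [10011]: F1=0 F2=1 (differ) -> 1
  row 20 [10100]: F1=1 F2=0 (differ) -> 1
  row 21 [10101]: F1=1 F2=0 (differ) -> 1
  row 22 [10110]: F1=0 F2=0 -> 0
  row 23 [10111]: F1=0 F2=0 -> 0
  row 24 [11000]: F1=1 F2=1 -> 0
  row 25 [11001]: F1=1 F2=1 -> 0
  row 26 [11010]: F1=1 F2=1 -> 0
  row 27 [11011]: F1=1 F2=1 -> 0
  row 28 [11100]: F1=0 F2=0 -> 0
  row 29 [11101]: F1=0 F2=0 -> 0
  row 30 [11110]: F1=1 F2=0 (differ) -> 1
  row 31 [11111]: F1=1 F2=0 (differ) -> 1
Full result column, 8 rows per line (p,q fixed per line; r,s,t runs 000..111 left to right):
  rows 0-7 [p,q=00]: 11111100  (ones: 6)
  rows 8-15 [p,q=01]: 00000011  (ones: 2)
  rows 16-23 [p,q=10]: 11111100  (ones: 6)
  rows 24-31 [p,q=11]: 00000011  (ones: 2)
Disagreements = 6+2+6+2 = 16

16


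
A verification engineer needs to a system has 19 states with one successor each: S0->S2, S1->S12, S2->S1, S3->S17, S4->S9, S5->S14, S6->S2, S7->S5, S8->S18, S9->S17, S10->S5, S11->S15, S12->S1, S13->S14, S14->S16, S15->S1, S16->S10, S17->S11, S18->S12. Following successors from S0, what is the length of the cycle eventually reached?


Trace from S0 until a state repeats:
  S0 -> S2 -> S1 -> S12 -> S1
S1 first seen at step 2, revisited at step 4.
Cycle length = 4 - 2 = 2

2


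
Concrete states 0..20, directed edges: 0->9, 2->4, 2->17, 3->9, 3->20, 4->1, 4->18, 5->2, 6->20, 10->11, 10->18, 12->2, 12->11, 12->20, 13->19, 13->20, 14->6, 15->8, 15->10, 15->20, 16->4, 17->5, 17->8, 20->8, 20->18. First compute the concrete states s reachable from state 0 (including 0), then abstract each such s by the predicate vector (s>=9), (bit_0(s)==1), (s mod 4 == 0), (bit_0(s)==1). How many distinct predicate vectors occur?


BFS from 0:
Concrete reachable: {0, 9}
Abstract via predicates (s>=9), (bit_0(s)==1), (s mod 4 == 0), (bit_0(s)==1):
  (0,0,1,0) <- {0}
  (1,1,0,1) <- {9}
Distinct abstract states = 2

2


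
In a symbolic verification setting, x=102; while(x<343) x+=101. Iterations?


Step 1: x goes from 102 toward 343 by 101; the body runs while x<343, so iterations = ceil((bound-start)/step)
Step 2: Distance=241
Step 3: ceil(241/101)=3

3


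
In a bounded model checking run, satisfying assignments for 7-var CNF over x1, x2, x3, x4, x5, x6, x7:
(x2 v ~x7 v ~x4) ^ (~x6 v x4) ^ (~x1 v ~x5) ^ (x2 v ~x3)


CNF with 4 clauses over 7 vars (128 assignments).
An assignment satisfies CNF iff every clause has >=1 true literal.
Check each row (bits = x1,x2,x3,x4,x5,x6,x7; clause T/F shown):
  row 0 [0000000]: clauses=TTTT -> 1
  row 1 [0000001]: clauses=TTTT -> 1
  row 2 [0000010]: clauses=TFTT -> 0
  row 3 [0000011]: clauses=TFTT -> 0
  row 4 [0000100]: clauses=TTTT -> 1
  (every remaining row is evaluated the same way; all 128 results are listed next)
Full result column, 8 rows per line (x1,x2,x3,x4 fixed per line; x5,x6,x7 runs 000..111 left to right):
  rows 0-7 [x1,x2,x3,x4=0000]: 11001100  (ones: 4)
  rows 8-15 [x1,x2,x3,x4=0001]: 10101010  (ones: 4)
  rows 16-23 [x1,x2,x3,x4=0010]: 00000000  (ones: 0)
  rows 24-31 [x1,x2,x3,x4=0011]: 00000000  (ones: 0)
  rows 32-39 [x1,x2,x3,x4=0100]: 11001100  (ones: 4)
  rows 40-47 [x1,x2,x3,x4=0101]: 11111111  (ones: 8)
  rows 48-55 [x1,x2,x3,x4=0110]: 11001100  (ones: 4)
  rows 56-63 [x1,x2,x3,x4=0111]: 11111111  (ones: 8)
  rows 64-71 [x1,x2,x3,x4=1000]: 11000000  (ones: 2)
  rows 72-79 [x1,x2,x3,x4=1001]: 10100000  (ones: 2)
  rows 80-87 [x1,x2,x3,x4=1010]: 00000000  (ones: 0)
  rows 88-95 [x1,x2,x3,x4=1011]: 00000000  (ones: 0)
  rows 96-103 [x1,x2,x3,x4=1100]: 11000000  (ones: 2)
  rows 104-111 [x1,x2,x3,x4=1101]: 11110000  (ones: 4)
  rows 112-119 [x1,x2,x3,x4=1110]: 11000000  (ones: 2)
  rows 120-127 [x1,x2,x3,x4=1111]: 11110000  (ones: 4)
Satisfying assignments = 4+4+0+0+4+8+4+8+2+2+0+0+2+4+2+4 = 48

48


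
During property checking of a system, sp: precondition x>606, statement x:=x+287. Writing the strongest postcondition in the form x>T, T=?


Formula: sp(P, x:=E) = exists old_x. (x = E[old_x/x]) AND P[old_x/x] (old_x is the value of x before the assignment; eliminate old_x by solving x = E[old_x/x] for old_x)
Step 1: Precondition P: x>606, i.e. old_x > 606
Step 2: Assignment gives x = old_x + 287, so old_x = x - 287
Step 3: Substitute into P: x - 287 > 606
Step 4: Simplify: x > 606+287 = 893

893


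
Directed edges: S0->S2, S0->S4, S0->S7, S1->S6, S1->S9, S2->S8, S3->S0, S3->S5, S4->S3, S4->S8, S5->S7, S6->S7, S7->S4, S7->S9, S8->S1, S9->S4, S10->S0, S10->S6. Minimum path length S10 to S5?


BFS layer-by-layer from S10:
  dist 0: {S10}
  dist 1: {S0, S6}
  dist 2: {S2, S4, S7}
  dist 3: {S3, S8, S9}
  dist 4: {S1, S5}
  -> S5 reached at distance 4
Shortest path length = 4

4


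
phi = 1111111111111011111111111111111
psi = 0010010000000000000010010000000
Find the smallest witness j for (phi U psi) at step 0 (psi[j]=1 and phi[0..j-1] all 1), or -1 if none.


(phi U psi) at 0: need smallest j with psi[j]=1 and phi[i]=1 for all i in [0,j).
Scan from step 0:
  step 0: phi=1, psi=0 -> continue
  step 1: phi=1, psi=0 -> continue
  step 2: psi=1 and phi held for [0,2) -> witness found
Witness step = 2

2


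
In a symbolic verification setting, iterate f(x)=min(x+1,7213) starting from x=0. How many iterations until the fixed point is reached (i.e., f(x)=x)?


Step 1: x=0, cap=7213, increment=1
Step 2: x grows by 1 each step until capped at 7213; fixed point is x=7213
Step 3: iterations = ceil(7213/1) = 7213

7213


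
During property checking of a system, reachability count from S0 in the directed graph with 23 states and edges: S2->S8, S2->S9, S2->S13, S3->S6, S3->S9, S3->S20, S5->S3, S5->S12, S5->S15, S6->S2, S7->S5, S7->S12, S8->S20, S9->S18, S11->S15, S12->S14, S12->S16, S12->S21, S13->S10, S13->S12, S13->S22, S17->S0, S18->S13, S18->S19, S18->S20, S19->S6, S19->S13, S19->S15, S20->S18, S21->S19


BFS from S0:
  layer 0: {S0}
Reachable set: {S0}
Count = 1

1


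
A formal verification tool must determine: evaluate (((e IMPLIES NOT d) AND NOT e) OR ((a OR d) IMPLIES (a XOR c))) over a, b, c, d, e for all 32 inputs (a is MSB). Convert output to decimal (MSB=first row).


Formula: (((e IMPLIES NOT d) AND NOT e) OR ((a OR d) IMPLIES (a XOR c))) over a, b, c, d, e (32 rows)
Evaluate each row (bits = a,b,c,d,e, MSB first):
  row 0 [00000]: (((0 IMPLIES NOT 0) AND NOT 0) OR ((0 OR 0) IMPLIES (0 XOR 0))) -> 1
  row 1 [00001]: (((1 IMPLIES NOT 0) AND NOT 1) OR ((0 OR 0) IMPLIES (0 XOR 0))) -> 1
  row 2 [00010]: (((0 IMPLIES NOT 1) AND NOT 0) OR ((0 OR 1) IMPLIES (0 XOR 0))) -> 1
  row 3 [00011]: (((1 IMPLIES NOT 1) AND NOT 1) OR ((0 OR 1) IMPLIES (0 XOR 0))) -> 0
  row 4 [00100]: (((0 IMPLIES NOT 0) AND NOT 0) OR ((0 OR 0) IMPLIES (0 XOR 1))) -> 1
  row 5 [00101]: (((1 IMPLIES NOT 0) AND NOT 1) OR ((0 OR 0) IMPLIES (0 XOR 1))) -> 1
  row 6 [00110]: (((0 IMPLIES NOT 1) AND NOT 0) OR ((0 OR 1) IMPLIES (0 XOR 1))) -> 1
  row 7 [00111]: (((1 IMPLIES NOT 1) AND NOT 1) OR ((0 OR 1) IMPLIES (0 XOR 1))) -> 1
  row 8 [01000]: (((0 IMPLIES NOT 0) AND NOT 0) OR ((0 OR 0) IMPLIES (0 XOR 0))) -> 1
  row 9 [01001]: (((1 IMPLIES NOT 0) AND NOT 1) OR ((0 OR 0) IMPLIES (0 XOR 0))) -> 1
  row 10 [01010]: (((0 IMPLIES NOT 1) AND NOT 0) OR ((0 OR 1) IMPLIES (0 XOR 0))) -> 1
  row 11 [01011]: (((1 IMPLIES NOT 1) AND NOT 1) OR ((0 OR 1) IMPLIES (0 XOR 0))) -> 0
  row 12 [01100]: (((0 IMPLIES NOT 0) AND NOT 0) OR ((0 OR 0) IMPLIES (0 XOR 1))) -> 1
  row 13 [01101]: (((1 IMPLIES NOT 0) AND NOT 1) OR ((0 OR 0) IMPLIES (0 XOR 1))) -> 1
  row 14 [01110]: (((0 IMPLIES NOT 1) AND NOT 0) OR ((0 OR 1) IMPLIES (0 XOR 1))) -> 1
  row 15 [01111]: (((1 IMPLIES NOT 1) AND NOT 1) OR ((0 OR 1) IMPLIES (0 XOR 1))) -> 1
  row 16 [10000]: (((0 IMPLIES NOT 0) AND NOT 0) OR ((1 OR 0) IMPLIES (1 XOR 0))) -> 1
  row 17 [10001]: (((1 IMPLIES NOT 0) AND NOT 1) OR ((1 OR 0) IMPLIES (1 XOR 0))) -> 1
  row 18 [10010]: (((0 IMPLIES NOT 1) AND NOT 0) OR ((1 OR 1) IMPLIES (1 XOR 0))) -> 1
  row 19 [10011]: (((1 IMPLIES NOT 1) AND NOT 1) OR ((1 OR 1) IMPLIES (1 XOR 0))) -> 1
  row 20 [10100]: (((0 IMPLIES NOT 0) AND NOT 0) OR ((1 OR 0) IMPLIES (1 XOR 1))) -> 1
  row 21 [10101]: (((1 IMPLIES NOT 0) AND NOT 1) OR ((1 OR 0) IMPLIES (1 XOR 1))) -> 0
  row 22 [10110]: (((0 IMPLIES NOT 1) AND NOT 0) OR ((1 OR 1) IMPLIES (1 XOR 1))) -> 1
  row 23 [10111]: (((1 IMPLIES NOT 1) AND NOT 1) OR ((1 OR 1) IMPLIES (1 XOR 1))) -> 0
  row 24 [11000]: (((0 IMPLIES NOT 0) AND NOT 0) OR ((1 OR 0) IMPLIES (1 XOR 0))) -> 1
  row 25 [11001]: (((1 IMPLIES NOT 0) AND NOT 1) OR ((1 OR 0) IMPLIES (1 XOR 0))) -> 1
  row 26 [11010]: (((0 IMPLIES NOT 1) AND NOT 0) OR ((1 OR 1) IMPLIES (1 XOR 0))) -> 1
  row 27 [11011]: (((1 IMPLIES NOT 1) AND NOT 1) OR ((1 OR 1) IMPLIES (1 XOR 0))) -> 1
  row 28 [11100]: (((0 IMPLIES NOT 0) AND NOT 0) OR ((1 OR 0) IMPLIES (1 XOR 1))) -> 1
  row 29 [11101]: (((1 IMPLIES NOT 0) AND NOT 1) OR ((1 OR 0) IMPLIES (1 XOR 1))) -> 0
  row 30 [11110]: (((0 IMPLIES NOT 1) AND NOT 0) OR ((1 OR 1) IMPLIES (1 XOR 1))) -> 1
  row 31 [11111]: (((1 IMPLIES NOT 1) AND NOT 1) OR ((1 OR 1) IMPLIES (1 XOR 1))) -> 0
Full result column, 4 rows per line (a,b,c fixed per line; d,e runs 00..11 left to right):
  rows 0-3 [a,b,c=000]: 1110  = hex E
  rows 4-7 [a,b,c=001]: 1111  = hex F
  rows 8-11 [a,b,c=010]: 1110  = hex E
  rows 12-15 [a,b,c=011]: 1111  = hex F
  rows 16-19 [a,b,c=100]: 1111  = hex F
  rows 20-23 [a,b,c=101]: 1010  = hex A
  rows 24-27 [a,b,c=110]: 1111  = hex F
  rows 28-31 [a,b,c=111]: 1010  = hex A
Output column (row 0 .. row 31) = 11101111111011111111101011111010
Output column grouped in 4s = 1110 1111 1110 1111 1111 1010 1111 1010 = 0xEFEFFAFA
Convert to decimal digit by digit (value = value*16 + digit):
  E -> 14
  14*16 + 15 (F) = 239
  239*16 + 14 (E) = 3838
  3838*16 + 15 (F) = 61423
  61423*16 + 15 (F) = 982783
  982783*16 + 10 (A) = 15724538
  15724538*16 + 15 (F) = 251592623
  251592623*16 + 10 (A) = 4025481978
Decimal = 4025481978

4025481978


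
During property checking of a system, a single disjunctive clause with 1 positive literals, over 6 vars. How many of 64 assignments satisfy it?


Step 1: Total=2^6=64
Step 2: Unsat when all 1 false: 2^5=32
Step 3: Sat=64-32=32

32


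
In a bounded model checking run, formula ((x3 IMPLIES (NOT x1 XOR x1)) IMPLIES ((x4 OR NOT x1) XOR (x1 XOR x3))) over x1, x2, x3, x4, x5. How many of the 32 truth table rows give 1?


Formula: ((x3 IMPLIES (NOT x1 XOR x1)) IMPLIES ((x4 OR NOT x1) XOR (x1 XOR x3))) over 5 vars (32 rows)
Evaluate each row (x1, x2, x3, x4, x5 as bits, MSB first):
  row 0 [00000]: ((0 IMPLIES (NOT 0 XOR 0)) IMPLIES ((0 OR NOT 0) XOR (0 XOR 0))) -> 1
  row 1 [00001]: ((0 IMPLIES (NOT 0 XOR 0)) IMPLIES ((0 OR NOT 0) XOR (0 XOR 0))) -> 1
  row 2 [00010]: ((0 IMPLIES (NOT 0 XOR 0)) IMPLIES ((1 OR NOT 0) XOR (0 XOR 0))) -> 1
  row 3 [00011]: ((0 IMPLIES (NOT 0 XOR 0)) IMPLIES ((1 OR NOT 0) XOR (0 XOR 0))) -> 1
  row 4 [00100]: ((1 IMPLIES (NOT 0 XOR 0)) IMPLIES ((0 OR NOT 0) XOR (0 XOR 1))) -> 0
  row 5 [00101]: ((1 IMPLIES (NOT 0 XOR 0)) IMPLIES ((0 OR NOT 0) XOR (0 XOR 1))) -> 0
  row 6 [00110]: ((1 IMPLIES (NOT 0 XOR 0)) IMPLIES ((1 OR NOT 0) XOR (0 XOR 1))) -> 0
  row 7 [00111]: ((1 IMPLIES (NOT 0 XOR 0)) IMPLIES ((1 OR NOT 0) XOR (0 XOR 1))) -> 0
  row 8 [01000]: ((0 IMPLIES (NOT 0 XOR 0)) IMPLIES ((0 OR NOT 0) XOR (0 XOR 0))) -> 1
  row 9 [01001]: ((0 IMPLIES (NOT 0 XOR 0)) IMPLIES ((0 OR NOT 0) XOR (0 XOR 0))) -> 1
  row 10 [01010]: ((0 IMPLIES (NOT 0 XOR 0)) IMPLIES ((1 OR NOT 0) XOR (0 XOR 0))) -> 1
  row 11 [01011]: ((0 IMPLIES (NOT 0 XOR 0)) IMPLIES ((1 OR NOT 0) XOR (0 XOR 0))) -> 1
  row 12 [01100]: ((1 IMPLIES (NOT 0 XOR 0)) IMPLIES ((0 OR NOT 0) XOR (0 XOR 1))) -> 0
  row 13 [01101]: ((1 IMPLIES (NOT 0 XOR 0)) IMPLIES ((0 OR NOT 0) XOR (0 XOR 1))) -> 0
  row 14 [01110]: ((1 IMPLIES (NOT 0 XOR 0)) IMPLIES ((1 OR NOT 0) XOR (0 XOR 1))) -> 0
  row 15 [01111]: ((1 IMPLIES (NOT 0 XOR 0)) IMPLIES ((1 OR NOT 0) XOR (0 XOR 1))) -> 0
  row 16 [10000]: ((0 IMPLIES (NOT 1 XOR 1)) IMPLIES ((0 OR NOT 1) XOR (1 XOR 0))) -> 1
  row 17 [10001]: ((0 IMPLIES (NOT 1 XOR 1)) IMPLIES ((0 OR NOT 1) XOR (1 XOR 0))) -> 1
  row 18 [10010]: ((0 IMPLIES (NOT 1 XOR 1)) IMPLIES ((1 OR NOT 1) XOR (1 XOR 0))) -> 0
  row 19 [10011]: ((0 IMPLIES (NOT 1 XOR 1)) IMPLIES ((1 OR NOT 1) XOR (1 XOR 0))) -> 0
  row 20 [10100]: ((1 IMPLIES (NOT 1 XOR 1)) IMPLIES ((0 OR NOT 1) XOR (1 XOR 1))) -> 0
  row 21 [10101]: ((1 IMPLIES (NOT 1 XOR 1)) IMPLIES ((0 OR NOT 1) XOR (1 XOR 1))) -> 0
  row 22 [10110]: ((1 IMPLIES (NOT 1 XOR 1)) IMPLIES ((1 OR NOT 1) XOR (1 XOR 1))) -> 1
  row 23 [10111]: ((1 IMPLIES (NOT 1 XOR 1)) IMPLIES ((1 OR NOT 1) XOR (1 XOR 1))) -> 1
  row 24 [11000]: ((0 IMPLIES (NOT 1 XOR 1)) IMPLIES ((0 OR NOT 1) XOR (1 XOR 0))) -> 1
  row 25 [11001]: ((0 IMPLIES (NOT 1 XOR 1)) IMPLIES ((0 OR NOT 1) XOR (1 XOR 0))) -> 1
  row 26 [11010]: ((0 IMPLIES (NOT 1 XOR 1)) IMPLIES ((1 OR NOT 1) XOR (1 XOR 0))) -> 0
  row 27 [11011]: ((0 IMPLIES (NOT 1 XOR 1)) IMPLIES ((1 OR NOT 1) XOR (1 XOR 0))) -> 0
  row 28 [11100]: ((1 IMPLIES (NOT 1 XOR 1)) IMPLIES ((0 OR NOT 1) XOR (1 XOR 1))) -> 0
  row 29 [11101]: ((1 IMPLIES (NOT 1 XOR 1)) IMPLIES ((0 OR NOT 1) XOR (1 XOR 1))) -> 0
  row 30 [11110]: ((1 IMPLIES (NOT 1 XOR 1)) IMPLIES ((1 OR NOT 1) XOR (1 XOR 1))) -> 1
  row 31 [11111]: ((1 IMPLIES (NOT 1 XOR 1)) IMPLIES ((1 OR NOT 1) XOR (1 XOR 1))) -> 1
Full result column, 8 rows per line (x1,x2 fixed per line; x3,x4,x5 runs 000..111 left to right):
  rows 0-7 [x1,x2=00]: 11110000  (ones: 4)
  rows 8-15 [x1,x2=01]: 11110000  (ones: 4)
  rows 16-23 [x1,x2=10]: 11000011  (ones: 4)
  rows 24-31 [x1,x2=11]: 11000011  (ones: 4)
Count of 1-rows = 4+4+4+4 = 16

16


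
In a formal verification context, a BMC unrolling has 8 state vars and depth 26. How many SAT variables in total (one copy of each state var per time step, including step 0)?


BMC unrolls to depth k, creating one copy of each state var for steps 0..k.
Step count = 26 + 1 = 27 (steps 0 through 26)
Vars per step = 8
Total = 8 * 27 = 216

216


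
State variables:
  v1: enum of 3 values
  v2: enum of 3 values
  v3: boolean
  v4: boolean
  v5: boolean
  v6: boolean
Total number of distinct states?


State space = product of domain sizes of all variables.
Domain sizes:
  v1 (enum of 3 values): 3
  v2 (enum of 3 values): 3
  v3 (boolean): 2
  v4 (boolean): 2
  v5 (boolean): 2
  v6 (boolean): 2
Product = 3 * 3 * 2 * 2 * 2 * 2 = 144

144


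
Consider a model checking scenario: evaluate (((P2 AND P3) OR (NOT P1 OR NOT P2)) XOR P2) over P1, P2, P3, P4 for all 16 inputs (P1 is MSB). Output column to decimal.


Formula: (((P2 AND P3) OR (NOT P1 OR NOT P2)) XOR P2) over P1, P2, P3, P4 (16 rows)
Evaluate each row (bits = P1,P2,P3,P4, MSB first):
  row 0 [0000]: (((0 AND 0) OR (NOT 0 OR NOT 0)) XOR 0) -> 1
  row 1 [0001]: (((0 AND 0) OR (NOT 0 OR NOT 0)) XOR 0) -> 1
  row 2 [0010]: (((0 AND 1) OR (NOT 0 OR NOT 0)) XOR 0) -> 1
  row 3 [0011]: (((0 AND 1) OR (NOT 0 OR NOT 0)) XOR 0) -> 1
  row 4 [0100]: (((1 AND 0) OR (NOT 0 OR NOT 1)) XOR 1) -> 0
  row 5 [0101]: (((1 AND 0) OR (NOT 0 OR NOT 1)) XOR 1) -> 0
  row 6 [0110]: (((1 AND 1) OR (NOT 0 OR NOT 1)) XOR 1) -> 0
  row 7 [0111]: (((1 AND 1) OR (NOT 0 OR NOT 1)) XOR 1) -> 0
  row 8 [1000]: (((0 AND 0) OR (NOT 1 OR NOT 0)) XOR 0) -> 1
  row 9 [1001]: (((0 AND 0) OR (NOT 1 OR NOT 0)) XOR 0) -> 1
  row 10 [1010]: (((0 AND 1) OR (NOT 1 OR NOT 0)) XOR 0) -> 1
  row 11 [1011]: (((0 AND 1) OR (NOT 1 OR NOT 0)) XOR 0) -> 1
  row 12 [1100]: (((1 AND 0) OR (NOT 1 OR NOT 1)) XOR 1) -> 1
  row 13 [1101]: (((1 AND 0) OR (NOT 1 OR NOT 1)) XOR 1) -> 1
  row 14 [1110]: (((1 AND 1) OR (NOT 1 OR NOT 1)) XOR 1) -> 0
  row 15 [1111]: (((1 AND 1) OR (NOT 1 OR NOT 1)) XOR 1) -> 0
Full result column, 4 rows per line (P1,P2 fixed per line; P3,P4 runs 00..11 left to right):
  rows 0-3 [P1,P2=00]: 1111  = hex F
  rows 4-7 [P1,P2=01]: 0000  = hex 0
  rows 8-11 [P1,P2=10]: 1111  = hex F
  rows 12-15 [P1,P2=11]: 1100  = hex C
Output column (row 0 .. row 15) = 1111000011111100
Output column grouped in 4s = 1111 0000 1111 1100 = 0xF0FC
Convert to decimal digit by digit (value = value*16 + digit):
  F -> 15
  15*16 + 0 = 240
  240*16 + 15 (F) = 3855
  3855*16 + 12 (C) = 61692
Decimal = 61692

61692


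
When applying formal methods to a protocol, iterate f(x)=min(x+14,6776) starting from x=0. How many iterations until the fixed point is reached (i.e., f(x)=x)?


Step 1: x=0, cap=6776, increment=14
Step 2: x grows by 14 each step until capped at 6776; fixed point is x=6776
Step 3: iterations = ceil(6776/14) = 484

484


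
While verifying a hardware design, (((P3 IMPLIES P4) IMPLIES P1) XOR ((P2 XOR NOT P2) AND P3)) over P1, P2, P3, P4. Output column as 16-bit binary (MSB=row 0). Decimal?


Formula: (((P3 IMPLIES P4) IMPLIES P1) XOR ((P2 XOR NOT P2) AND P3)) over P1, P2, P3, P4 (16 rows)
Evaluate each row (bits = P1,P2,P3,P4, MSB first):
  row 0 [0000]: (((0 IMPLIES 0) IMPLIES 0) XOR ((0 XOR NOT 0) AND 0)) -> 0
  row 1 [0001]: (((0 IMPLIES 1) IMPLIES 0) XOR ((0 XOR NOT 0) AND 0)) -> 0
  row 2 [0010]: (((1 IMPLIES 0) IMPLIES 0) XOR ((0 XOR NOT 0) AND 1)) -> 0
  row 3 [0011]: (((1 IMPLIES 1) IMPLIES 0) XOR ((0 XOR NOT 0) AND 1)) -> 1
  row 4 [0100]: (((0 IMPLIES 0) IMPLIES 0) XOR ((1 XOR NOT 1) AND 0)) -> 0
  row 5 [0101]: (((0 IMPLIES 1) IMPLIES 0) XOR ((1 XOR NOT 1) AND 0)) -> 0
  row 6 [0110]: (((1 IMPLIES 0) IMPLIES 0) XOR ((1 XOR NOT 1) AND 1)) -> 0
  row 7 [0111]: (((1 IMPLIES 1) IMPLIES 0) XOR ((1 XOR NOT 1) AND 1)) -> 1
  row 8 [1000]: (((0 IMPLIES 0) IMPLIES 1) XOR ((0 XOR NOT 0) AND 0)) -> 1
  row 9 [1001]: (((0 IMPLIES 1) IMPLIES 1) XOR ((0 XOR NOT 0) AND 0)) -> 1
  row 10 [1010]: (((1 IMPLIES 0) IMPLIES 1) XOR ((0 XOR NOT 0) AND 1)) -> 0
  row 11 [1011]: (((1 IMPLIES 1) IMPLIES 1) XOR ((0 XOR NOT 0) AND 1)) -> 0
  row 12 [1100]: (((0 IMPLIES 0) IMPLIES 1) XOR ((1 XOR NOT 1) AND 0)) -> 1
  row 13 [1101]: (((0 IMPLIES 1) IMPLIES 1) XOR ((1 XOR NOT 1) AND 0)) -> 1
  row 14 [1110]: (((1 IMPLIES 0) IMPLIES 1) XOR ((1 XOR NOT 1) AND 1)) -> 0
  row 15 [1111]: (((1 IMPLIES 1) IMPLIES 1) XOR ((1 XOR NOT 1) AND 1)) -> 0
Full result column, 4 rows per line (P1,P2 fixed per line; P3,P4 runs 00..11 left to right):
  rows 0-3 [P1,P2=00]: 0001  = hex 1
  rows 4-7 [P1,P2=01]: 0001  = hex 1
  rows 8-11 [P1,P2=10]: 1100  = hex C
  rows 12-15 [P1,P2=11]: 1100  = hex C
Output column (row 0 .. row 15) = 0001000111001100
Output column grouped in 4s = 0001 0001 1100 1100 = 0x11CC
Convert to decimal digit by digit (value = value*16 + digit):
  1 -> 1
  1*16 + 1 = 17
  17*16 + 12 (C) = 284
  284*16 + 12 (C) = 4556
Decimal = 4556

4556


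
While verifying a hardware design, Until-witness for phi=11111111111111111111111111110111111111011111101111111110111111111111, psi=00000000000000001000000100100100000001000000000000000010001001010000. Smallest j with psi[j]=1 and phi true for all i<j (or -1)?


(phi U psi) at 0: need smallest j with psi[j]=1 and phi[i]=1 for all i in [0,j).
Scan from step 0:
  step 0: phi=1, psi=0 -> continue
  step 1: phi=1, psi=0 -> continue
  step 2: phi=1, psi=0 -> continue
  step 3: phi=1, psi=0 -> continue
  step 16: psi=1 and phi held for [0,16) -> witness found
Witness step = 16

16


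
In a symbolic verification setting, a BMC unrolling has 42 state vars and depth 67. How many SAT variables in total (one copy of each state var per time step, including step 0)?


BMC unrolls to depth k, creating one copy of each state var for steps 0..k.
Step count = 67 + 1 = 68 (steps 0 through 67)
Vars per step = 42
Total = 42 * 68 = 2856

2856


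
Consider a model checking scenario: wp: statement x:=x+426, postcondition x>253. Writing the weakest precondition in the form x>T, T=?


Formula: wp(x:=E, P) = P[E/x] (substitute E for x in postcondition)
Step 1: Postcondition: x>253
Step 2: Substitute x+426 for x: x+426>253
Step 3: Solve for x: x > 253-426 = -173

-173


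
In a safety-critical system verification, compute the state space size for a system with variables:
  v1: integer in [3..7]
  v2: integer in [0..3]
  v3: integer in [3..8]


State space = product of domain sizes of all variables.
Domain sizes:
  v1 (integer in [3..7]): 5
  v2 (integer in [0..3]): 4
  v3 (integer in [3..8]): 6
Product = 5 * 4 * 6 = 120

120


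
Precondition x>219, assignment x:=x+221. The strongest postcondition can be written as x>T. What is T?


Formula: sp(P, x:=E) = exists old_x. (x = E[old_x/x]) AND P[old_x/x] (old_x is the value of x before the assignment; eliminate old_x by solving x = E[old_x/x] for old_x)
Step 1: Precondition P: x>219, i.e. old_x > 219
Step 2: Assignment gives x = old_x + 221, so old_x = x - 221
Step 3: Substitute into P: x - 221 > 219
Step 4: Simplify: x > 219+221 = 440

440


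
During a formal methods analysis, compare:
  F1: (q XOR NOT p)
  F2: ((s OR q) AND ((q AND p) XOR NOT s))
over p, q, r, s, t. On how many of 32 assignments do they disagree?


F1 = (q XOR NOT p)
F2 = ((s OR q) AND ((q AND p) XOR NOT s))
Evaluate both on each of 32 rows (bits = p,q,r,s,t):
  row 0 [00000]: F1=1 F2=0 (differ) -> 1
  row 1 [00001]: F1=1 F2=0 (differ) -> 1
  row 2 [00010]: F1=1 F2=0 (differ) -> 1
  row 3 [00011]: F1=1 F2=0 (differ) -> 1
  row 4 [00100]: F1=1 F2=0 (differ) -> 1
  row 5 [00101]: F1=1 F2=0 (differ) -> 1
  row 6 [00110]: F1=1 F2=0 (differ) -> 1
  row 7 [00111]: F1=1 F2=0 (differ) -> 1
  row 8 [01000]: F1=0 F2=1 (differ) -> 1
  row 9 [01001]: F1=0 F2=1 (differ) -> 1
  row 10 [01010]: F1=0 F2=0 -> 0
  row 11 [01011]: F1=0 F2=0 -> 0
  row 12 [01100]: F1=0 F2=1 (differ) -> 1
  row 13 [01101]: F1=0 F2=1 (differ) -> 1
  row 14 [01110]: F1=0 F2=0 -> 0
  row 15 [01111]: F1=0 F2=0 -> 0
  row 16 [10000]: F1=0 F2=0 -> 0
  row 17 [10001]: F1=0 F2=0 -> 0
  row 18 [10010]: F1=0 F2=0 -> 0
  row 19 [10011]: F1=0 F2=0 -> 0
  row 20 [10100]: F1=0 F2=0 -> 0
  row 21 [10101]: F1=0 F2=0 -> 0
  row 22 [10110]: F1=0 F2=0 -> 0
  row 23 [10111]: F1=0 F2=0 -> 0
  row 24 [11000]: F1=1 F2=0 (differ) -> 1
  row 25 [11001]: F1=1 F2=0 (differ) -> 1
  row 26 [11010]: F1=1 F2=1 -> 0
  row 27 [11011]: F1=1 F2=1 -> 0
  row 28 [11100]: F1=1 F2=0 (differ) -> 1
  row 29 [11101]: F1=1 F2=0 (differ) -> 1
  row 30 [11110]: F1=1 F2=1 -> 0
  row 31 [11111]: F1=1 F2=1 -> 0
Full result column, 8 rows per line (p,q fixed per line; r,s,t runs 000..111 left to right):
  rows 0-7 [p,q=00]: 11111111  (ones: 8)
  rows 8-15 [p,q=01]: 11001100  (ones: 4)
  rows 16-23 [p,q=10]: 00000000  (ones: 0)
  rows 24-31 [p,q=11]: 11001100  (ones: 4)
Disagreements = 8+4+0+4 = 16

16


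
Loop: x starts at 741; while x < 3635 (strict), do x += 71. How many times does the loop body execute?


Step 1: x goes from 741 toward 3635 by 71; the body runs while x<3635, so iterations = ceil((bound-start)/step)
Step 2: Distance=2894
Step 3: ceil(2894/71)=41

41


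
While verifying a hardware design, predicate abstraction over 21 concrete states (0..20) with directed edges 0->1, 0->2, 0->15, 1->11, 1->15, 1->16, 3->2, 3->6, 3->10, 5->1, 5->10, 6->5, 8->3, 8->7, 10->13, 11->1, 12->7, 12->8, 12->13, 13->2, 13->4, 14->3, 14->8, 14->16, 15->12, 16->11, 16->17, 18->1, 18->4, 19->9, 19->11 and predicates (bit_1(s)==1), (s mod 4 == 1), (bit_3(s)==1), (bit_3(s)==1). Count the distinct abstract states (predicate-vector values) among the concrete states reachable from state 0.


BFS from 0:
Concrete reachable: {0, 1, 2, 3, 4, 5, 6, 7, 8, 10, 11, 12, 13, 15, 16, 17}
Abstract via predicates (bit_1(s)==1), (s mod 4 == 1), (bit_3(s)==1), (bit_3(s)==1):
  (0,0,0,0) <- {0, 4, 16}
  (0,0,1,1) <- {8, 12}
  (0,1,0,0) <- {1, 5, 17}
  (0,1,1,1) <- {13}
  (1,0,0,0) <- {2, 3, 6, 7}
  (1,0,1,1) <- {10, 11, 15}
Distinct abstract states = 6

6


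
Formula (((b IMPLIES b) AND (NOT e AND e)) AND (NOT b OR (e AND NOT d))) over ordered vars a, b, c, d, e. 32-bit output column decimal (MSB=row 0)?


Formula: (((b IMPLIES b) AND (NOT e AND e)) AND (NOT b OR (e AND NOT d))) over a, b, c, d, e (32 rows)
Evaluate each row (bits = a,b,c,d,e, MSB first):
  row 0 [00000]: (((0 IMPLIES 0) AND (NOT 0 AND 0)) AND (NOT 0 OR (0 AND NOT 0))) -> 0
  row 1 [00001]: (((0 IMPLIES 0) AND (NOT 1 AND 1)) AND (NOT 0 OR (1 AND NOT 0))) -> 0
  row 2 [00010]: (((0 IMPLIES 0) AND (NOT 0 AND 0)) AND (NOT 0 OR (0 AND NOT 1))) -> 0
  row 3 [00011]: (((0 IMPLIES 0) AND (NOT 1 AND 1)) AND (NOT 0 OR (1 AND NOT 1))) -> 0
  row 4 [00100]: (((0 IMPLIES 0) AND (NOT 0 AND 0)) AND (NOT 0 OR (0 AND NOT 0))) -> 0
  row 5 [00101]: (((0 IMPLIES 0) AND (NOT 1 AND 1)) AND (NOT 0 OR (1 AND NOT 0))) -> 0
  row 6 [00110]: (((0 IMPLIES 0) AND (NOT 0 AND 0)) AND (NOT 0 OR (0 AND NOT 1))) -> 0
  row 7 [00111]: (((0 IMPLIES 0) AND (NOT 1 AND 1)) AND (NOT 0 OR (1 AND NOT 1))) -> 0
  row 8 [01000]: (((1 IMPLIES 1) AND (NOT 0 AND 0)) AND (NOT 1 OR (0 AND NOT 0))) -> 0
  row 9 [01001]: (((1 IMPLIES 1) AND (NOT 1 AND 1)) AND (NOT 1 OR (1 AND NOT 0))) -> 0
  row 10 [01010]: (((1 IMPLIES 1) AND (NOT 0 AND 0)) AND (NOT 1 OR (0 AND NOT 1))) -> 0
  row 11 [01011]: (((1 IMPLIES 1) AND (NOT 1 AND 1)) AND (NOT 1 OR (1 AND NOT 1))) -> 0
  row 12 [01100]: (((1 IMPLIES 1) AND (NOT 0 AND 0)) AND (NOT 1 OR (0 AND NOT 0))) -> 0
  row 13 [01101]: (((1 IMPLIES 1) AND (NOT 1 AND 1)) AND (NOT 1 OR (1 AND NOT 0))) -> 0
  row 14 [01110]: (((1 IMPLIES 1) AND (NOT 0 AND 0)) AND (NOT 1 OR (0 AND NOT 1))) -> 0
  row 15 [01111]: (((1 IMPLIES 1) AND (NOT 1 AND 1)) AND (NOT 1 OR (1 AND NOT 1))) -> 0
  row 16 [10000]: (((0 IMPLIES 0) AND (NOT 0 AND 0)) AND (NOT 0 OR (0 AND NOT 0))) -> 0
  row 17 [10001]: (((0 IMPLIES 0) AND (NOT 1 AND 1)) AND (NOT 0 OR (1 AND NOT 0))) -> 0
  row 18 [10010]: (((0 IMPLIES 0) AND (NOT 0 AND 0)) AND (NOT 0 OR (0 AND NOT 1))) -> 0
  row 19 [10011]: (((0 IMPLIES 0) AND (NOT 1 AND 1)) AND (NOT 0 OR (1 AND NOT 1))) -> 0
  row 20 [10100]: (((0 IMPLIES 0) AND (NOT 0 AND 0)) AND (NOT 0 OR (0 AND NOT 0))) -> 0
  row 21 [10101]: (((0 IMPLIES 0) AND (NOT 1 AND 1)) AND (NOT 0 OR (1 AND NOT 0))) -> 0
  row 22 [10110]: (((0 IMPLIES 0) AND (NOT 0 AND 0)) AND (NOT 0 OR (0 AND NOT 1))) -> 0
  row 23 [10111]: (((0 IMPLIES 0) AND (NOT 1 AND 1)) AND (NOT 0 OR (1 AND NOT 1))) -> 0
  row 24 [11000]: (((1 IMPLIES 1) AND (NOT 0 AND 0)) AND (NOT 1 OR (0 AND NOT 0))) -> 0
  row 25 [11001]: (((1 IMPLIES 1) AND (NOT 1 AND 1)) AND (NOT 1 OR (1 AND NOT 0))) -> 0
  row 26 [11010]: (((1 IMPLIES 1) AND (NOT 0 AND 0)) AND (NOT 1 OR (0 AND NOT 1))) -> 0
  row 27 [11011]: (((1 IMPLIES 1) AND (NOT 1 AND 1)) AND (NOT 1 OR (1 AND NOT 1))) -> 0
  row 28 [11100]: (((1 IMPLIES 1) AND (NOT 0 AND 0)) AND (NOT 1 OR (0 AND NOT 0))) -> 0
  row 29 [11101]: (((1 IMPLIES 1) AND (NOT 1 AND 1)) AND (NOT 1 OR (1 AND NOT 0))) -> 0
  row 30 [11110]: (((1 IMPLIES 1) AND (NOT 0 AND 0)) AND (NOT 1 OR (0 AND NOT 1))) -> 0
  row 31 [11111]: (((1 IMPLIES 1) AND (NOT 1 AND 1)) AND (NOT 1 OR (1 AND NOT 1))) -> 0
Full result column, 4 rows per line (a,b,c fixed per line; d,e runs 00..11 left to right):
  rows 0-3 [a,b,c=000]: 0000  = hex 0
  rows 4-7 [a,b,c=001]: 0000  = hex 0
  rows 8-11 [a,b,c=010]: 0000  = hex 0
  rows 12-15 [a,b,c=011]: 0000  = hex 0
  rows 16-19 [a,b,c=100]: 0000  = hex 0
  rows 20-23 [a,b,c=101]: 0000  = hex 0
  rows 24-27 [a,b,c=110]: 0000  = hex 0
  rows 28-31 [a,b,c=111]: 0000  = hex 0
Output column (row 0 .. row 31) = 00000000000000000000000000000000
Output column grouped in 4s = 0000 0000 0000 0000 0000 0000 0000 0000 = 0x00000000
Convert to decimal digit by digit (value = value*16 + digit):
  0 -> 0
  0*16 + 0 = 0
  0*16 + 0 = 0
  0*16 + 0 = 0
  0*16 + 0 = 0
  0*16 + 0 = 0
  0*16 + 0 = 0
  0*16 + 0 = 0
Decimal = 0

0


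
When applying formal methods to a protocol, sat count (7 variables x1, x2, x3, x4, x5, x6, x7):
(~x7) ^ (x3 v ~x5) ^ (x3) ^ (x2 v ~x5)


CNF with 4 clauses over 7 vars (128 assignments).
An assignment satisfies CNF iff every clause has >=1 true literal.
Check each row (bits = x1,x2,x3,x4,x5,x6,x7; clause T/F shown):
  row 0 [0000000]: clauses=TTFT -> 0
  row 1 [0000001]: clauses=FTFT -> 0
  row 2 [0000010]: clauses=TTFT -> 0
  row 3 [0000011]: clauses=FTFT -> 0
  row 4 [0000100]: clauses=TFFF -> 0
  (every remaining row is evaluated the same way; all 128 results are listed next)
Full result column, 8 rows per line (x1,x2,x3,x4 fixed per line; x5,x6,x7 runs 000..111 left to right):
  rows 0-7 [x1,x2,x3,x4=0000]: 00000000  (ones: 0)
  rows 8-15 [x1,x2,x3,x4=0001]: 00000000  (ones: 0)
  rows 16-23 [x1,x2,x3,x4=0010]: 10100000  (ones: 2)
  rows 24-31 [x1,x2,x3,x4=0011]: 10100000  (ones: 2)
  rows 32-39 [x1,x2,x3,x4=0100]: 00000000  (ones: 0)
  rows 40-47 [x1,x2,x3,x4=0101]: 00000000  (ones: 0)
  rows 48-55 [x1,x2,x3,x4=0110]: 10101010  (ones: 4)
  rows 56-63 [x1,x2,x3,x4=0111]: 10101010  (ones: 4)
  rows 64-71 [x1,x2,x3,x4=1000]: 00000000  (ones: 0)
  rows 72-79 [x1,x2,x3,x4=1001]: 00000000  (ones: 0)
  rows 80-87 [x1,x2,x3,x4=1010]: 10100000  (ones: 2)
  rows 88-95 [x1,x2,x3,x4=1011]: 10100000  (ones: 2)
  rows 96-103 [x1,x2,x3,x4=1100]: 00000000  (ones: 0)
  rows 104-111 [x1,x2,x3,x4=1101]: 00000000  (ones: 0)
  rows 112-119 [x1,x2,x3,x4=1110]: 10101010  (ones: 4)
  rows 120-127 [x1,x2,x3,x4=1111]: 10101010  (ones: 4)
Satisfying assignments = 0+0+2+2+0+0+4+4+0+0+2+2+0+0+4+4 = 24

24


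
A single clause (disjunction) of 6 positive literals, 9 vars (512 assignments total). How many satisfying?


Step 1: Total=2^9=512
Step 2: Unsat when all 6 false: 2^3=8
Step 3: Sat=512-8=504

504
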